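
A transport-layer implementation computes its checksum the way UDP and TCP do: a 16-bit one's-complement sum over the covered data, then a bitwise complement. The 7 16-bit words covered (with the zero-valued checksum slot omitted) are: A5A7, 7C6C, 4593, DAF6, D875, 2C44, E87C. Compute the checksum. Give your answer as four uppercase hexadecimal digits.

One's-complement addition (fold any carry out of bit 15 back into bit 0):
  0xA5A7 + 0x7C6C = 0x12213 → wrap carry → 0x2214
  0x2214 + 0x4593 = 0x067A7
  0x67A7 + 0xDAF6 = 0x1429D → wrap carry → 0x429E
  0x429E + 0xD875 = 0x11B13 → wrap carry → 0x1B14
  0x1B14 + 0x2C44 = 0x04758
  0x4758 + 0xE87C = 0x12FD4 → wrap carry → 0x2FD5
One's-complement sum = 0x2FD5.
Checksum = ~0x2FD5 & 0xFFFF = 0xD02A.

D02A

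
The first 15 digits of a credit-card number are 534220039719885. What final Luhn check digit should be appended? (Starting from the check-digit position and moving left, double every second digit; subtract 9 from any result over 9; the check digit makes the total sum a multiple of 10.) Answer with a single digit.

6

Partial digits right→left: 5 8 8 9 1 7 9 3 0 0 2 2 4 3 5
Double every second digit counting from the check-digit position (so the 1st, 3rd, 5th, ... of the partial from the right).
  doubled (with −9 where >9): 1 7 2 9 0 4 8 1 → sum 32
  kept as-is: 8 9 7 3 0 2 3 → sum 32
Total = 32 + 32 = 64.
Check digit = (10 − (64 mod 10)) mod 10 = 6.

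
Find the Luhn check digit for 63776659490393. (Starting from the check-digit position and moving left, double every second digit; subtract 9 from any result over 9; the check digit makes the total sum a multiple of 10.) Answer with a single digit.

Partial digits right→left: 3 9 3 0 9 4 9 5 6 6 7 7 3 6
Double every second digit counting from the check-digit position (so the 1st, 3rd, 5th, ... of the partial from the right).
  doubled (with −9 where >9): 6 6 9 9 3 5 6 → sum 44
  kept as-is: 9 0 4 5 6 7 6 → sum 37
Total = 44 + 37 = 81.
Check digit = (10 − (81 mod 10)) mod 10 = 9.

9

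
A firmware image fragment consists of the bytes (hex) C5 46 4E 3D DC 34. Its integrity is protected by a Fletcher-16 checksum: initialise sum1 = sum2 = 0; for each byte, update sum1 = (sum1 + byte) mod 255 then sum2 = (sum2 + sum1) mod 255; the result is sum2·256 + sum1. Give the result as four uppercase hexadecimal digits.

Running sums (mod 255):
  after byte 0 (C5): sum1=197, sum2=197
  after byte 1 (46): sum1=12, sum2=209
  after byte 2 (4E): sum1=90, sum2=44
  after byte 3 (3D): sum1=151, sum2=195
  after byte 4 (DC): sum1=116, sum2=56
  after byte 5 (34): sum1=168, sum2=224
Checksum = sum2·256 + sum1 = 224·256 + 168 = 57512 = 0xE0A8.

E0A8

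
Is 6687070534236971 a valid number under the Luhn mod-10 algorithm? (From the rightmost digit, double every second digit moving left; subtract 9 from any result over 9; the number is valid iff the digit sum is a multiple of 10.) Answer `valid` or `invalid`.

valid

From the right, keep odd positions and double even positions (subtract 9 from any doubled value over 9):
  doubled (positions 2,4,...): 5 3 4 6 0 0 7 3 → sum 28
  kept (positions 1,3,...): 1 9 3 4 5 7 7 6 → sum 42
Total = 70.
70 mod 10 = 0, so the number is valid.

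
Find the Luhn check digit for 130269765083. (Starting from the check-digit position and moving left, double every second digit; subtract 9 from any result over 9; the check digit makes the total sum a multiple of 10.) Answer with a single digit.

Partial digits right→left: 3 8 0 5 6 7 9 6 2 0 3 1
Double every second digit counting from the check-digit position (so the 1st, 3rd, 5th, ... of the partial from the right).
  doubled (with −9 where >9): 6 0 3 9 4 6 → sum 28
  kept as-is: 8 5 7 6 0 1 → sum 27
Total = 28 + 27 = 55.
Check digit = (10 − (55 mod 10)) mod 10 = 5.

5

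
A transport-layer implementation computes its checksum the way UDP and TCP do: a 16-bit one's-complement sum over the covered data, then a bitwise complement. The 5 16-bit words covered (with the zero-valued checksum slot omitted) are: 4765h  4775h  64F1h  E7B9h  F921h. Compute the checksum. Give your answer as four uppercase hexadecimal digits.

One's-complement addition (fold any carry out of bit 15 back into bit 0):
  0x4765 + 0x4775 = 0x08EDA
  0x8EDA + 0x64F1 = 0x0F3CB
  0xF3CB + 0xE7B9 = 0x1DB84 → wrap carry → 0xDB85
  0xDB85 + 0xF921 = 0x1D4A6 → wrap carry → 0xD4A7
One's-complement sum = 0xD4A7.
Checksum = ~0xD4A7 & 0xFFFF = 0x2B58.

2B58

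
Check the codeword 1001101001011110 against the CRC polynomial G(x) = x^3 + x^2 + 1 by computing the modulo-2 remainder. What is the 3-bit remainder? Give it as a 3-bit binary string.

Modulo-2 division of 1001101001011110 by 1101:
  pos 0: 1001 XOR 1101 = 0100
  pos 1: 1001 XOR 1101 = 0100
  pos 2: 1000 XOR 1101 = 0101
  pos 3: 1011 XOR 1101 = 0110
  pos 4: 1100 XOR 1101 = 0001
  pos 7: 1010 XOR 1101 = 0111
  pos 8: 1111 XOR 1101 = 0010
  pos 10: 1011 XOR 1101 = 0110
  pos 11: 1101 XOR 1101 = 0000
Remainder = 000 (zero — the frame passes the CRC check).

000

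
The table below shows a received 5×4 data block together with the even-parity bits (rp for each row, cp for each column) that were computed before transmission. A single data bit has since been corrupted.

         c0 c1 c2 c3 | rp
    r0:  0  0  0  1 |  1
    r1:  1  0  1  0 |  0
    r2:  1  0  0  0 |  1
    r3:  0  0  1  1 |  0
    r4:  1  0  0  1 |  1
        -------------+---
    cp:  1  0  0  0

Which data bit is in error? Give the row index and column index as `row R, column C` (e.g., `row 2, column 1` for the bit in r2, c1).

Recompute each row's even parity and compare to rp:
  r0: data parity 1, sent rp 1 → ok
  r1: data parity 0, sent rp 0 → ok
  r2: data parity 1, sent rp 1 → ok
  r3: data parity 0, sent rp 0 → ok
  r4: data parity 0, sent rp 1 → mismatch
Recompute each column's even parity and compare to cp:
  c0: data parity 1, sent cp 1 → ok
  c1: data parity 0, sent cp 0 → ok
  c2: data parity 0, sent cp 0 → ok
  c3: data parity 1, sent cp 0 → mismatch
Exactly one row (r4) and one column (c3) fail → the flipped bit is at their intersection.

row 4, column 3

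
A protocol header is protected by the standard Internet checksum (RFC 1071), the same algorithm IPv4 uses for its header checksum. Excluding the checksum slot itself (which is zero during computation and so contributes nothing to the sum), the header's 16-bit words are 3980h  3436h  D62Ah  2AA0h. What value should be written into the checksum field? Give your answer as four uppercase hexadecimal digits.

917E

One's-complement addition (fold any carry out of bit 15 back into bit 0):
  0x3980 + 0x3436 = 0x06DB6
  0x6DB6 + 0xD62A = 0x143E0 → wrap carry → 0x43E1
  0x43E1 + 0x2AA0 = 0x06E81
One's-complement sum = 0x6E81.
Checksum = ~0x6E81 & 0xFFFF = 0x917E.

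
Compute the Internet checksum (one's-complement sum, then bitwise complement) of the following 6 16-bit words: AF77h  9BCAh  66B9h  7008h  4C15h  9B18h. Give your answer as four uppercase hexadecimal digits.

F6CD

One's-complement addition (fold any carry out of bit 15 back into bit 0):
  0xAF77 + 0x9BCA = 0x14B41 → wrap carry → 0x4B42
  0x4B42 + 0x66B9 = 0x0B1FB
  0xB1FB + 0x7008 = 0x12203 → wrap carry → 0x2204
  0x2204 + 0x4C15 = 0x06E19
  0x6E19 + 0x9B18 = 0x10931 → wrap carry → 0x0932
One's-complement sum = 0x0932.
Checksum = ~0x0932 & 0xFFFF = 0xF6CD.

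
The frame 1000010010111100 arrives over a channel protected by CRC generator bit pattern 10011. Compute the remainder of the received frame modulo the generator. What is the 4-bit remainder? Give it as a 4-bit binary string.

Modulo-2 division of 1000010010111100 by 10011:
  pos 0: 10000 XOR 10011 = 00011
  pos 3: 11100 XOR 10011 = 01111
  pos 4: 11111 XOR 10011 = 01100
  pos 5: 11000 XOR 10011 = 01011
  pos 6: 10111 XOR 10011 = 00100
  pos 8: 10011 XOR 10011 = 00000
Remainder = 0100 (nonzero — an error is detected).

0100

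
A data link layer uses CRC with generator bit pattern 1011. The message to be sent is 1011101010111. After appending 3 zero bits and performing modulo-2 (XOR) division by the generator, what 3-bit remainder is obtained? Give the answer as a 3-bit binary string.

Append 3 zeros: 1011101010111000. Divide by 1011 (XOR where the leading bit is 1):
  pos 0: 1011 XOR 1011 = 0000
  pos 4: 1010 XOR 1011 = 0001
  pos 7: 1101 XOR 1011 = 0110
  pos 8: 1101 XOR 1011 = 0110
  pos 9: 1101 XOR 1011 = 0110
  pos 10: 1100 XOR 1011 = 0111
  pos 11: 1110 XOR 1011 = 0101
  pos 12: 1010 XOR 1011 = 0001
Remainder (last 3 bits) = 001. This is the CRC / FCS.

001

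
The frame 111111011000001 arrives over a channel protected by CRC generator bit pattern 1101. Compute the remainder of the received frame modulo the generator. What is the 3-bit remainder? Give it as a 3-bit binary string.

Modulo-2 division of 111111011000001 by 1101:
  pos 0: 1111 XOR 1101 = 0010
  pos 2: 1011 XOR 1101 = 0110
  pos 3: 1100 XOR 1101 = 0001
  pos 6: 1110 XOR 1101 = 0011
  pos 8: 1100 XOR 1101 = 0001
  pos 11: 1001 XOR 1101 = 0100
Remainder = 100 (nonzero — an error is detected).

100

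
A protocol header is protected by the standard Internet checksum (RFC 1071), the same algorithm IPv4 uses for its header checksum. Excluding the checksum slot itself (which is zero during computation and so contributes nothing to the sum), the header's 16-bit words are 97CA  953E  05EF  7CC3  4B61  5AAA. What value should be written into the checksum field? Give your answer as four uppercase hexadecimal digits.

AA38

One's-complement addition (fold any carry out of bit 15 back into bit 0):
  0x97CA + 0x953E = 0x12D08 → wrap carry → 0x2D09
  0x2D09 + 0x05EF = 0x032F8
  0x32F8 + 0x7CC3 = 0x0AFBB
  0xAFBB + 0x4B61 = 0x0FB1C
  0xFB1C + 0x5AAA = 0x155C6 → wrap carry → 0x55C7
One's-complement sum = 0x55C7.
Checksum = ~0x55C7 & 0xFFFF = 0xAA38.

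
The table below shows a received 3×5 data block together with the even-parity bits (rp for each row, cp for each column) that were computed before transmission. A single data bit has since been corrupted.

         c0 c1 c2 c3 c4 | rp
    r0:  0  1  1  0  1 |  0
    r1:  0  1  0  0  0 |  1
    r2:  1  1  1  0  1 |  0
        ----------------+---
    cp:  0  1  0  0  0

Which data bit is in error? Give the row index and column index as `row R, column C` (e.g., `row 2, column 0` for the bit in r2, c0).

row 0, column 0

Recompute each row's even parity and compare to rp:
  r0: data parity 1, sent rp 0 → mismatch
  r1: data parity 1, sent rp 1 → ok
  r2: data parity 0, sent rp 0 → ok
Recompute each column's even parity and compare to cp:
  c0: data parity 1, sent cp 0 → mismatch
  c1: data parity 1, sent cp 1 → ok
  c2: data parity 0, sent cp 0 → ok
  c3: data parity 0, sent cp 0 → ok
  c4: data parity 0, sent cp 0 → ok
Exactly one row (r0) and one column (c0) fail → the flipped bit is at their intersection.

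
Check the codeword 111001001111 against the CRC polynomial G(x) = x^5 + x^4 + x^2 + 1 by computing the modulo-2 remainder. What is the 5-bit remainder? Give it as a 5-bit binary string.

00000

Modulo-2 division of 111001001111 by 110101:
  pos 0: 111001 XOR 110101 = 001100
  pos 2: 110000 XOR 110101 = 000101
  pos 5: 101111 XOR 110101 = 011010
  pos 6: 110101 XOR 110101 = 000000
Remainder = 00000 (zero — the frame passes the CRC check).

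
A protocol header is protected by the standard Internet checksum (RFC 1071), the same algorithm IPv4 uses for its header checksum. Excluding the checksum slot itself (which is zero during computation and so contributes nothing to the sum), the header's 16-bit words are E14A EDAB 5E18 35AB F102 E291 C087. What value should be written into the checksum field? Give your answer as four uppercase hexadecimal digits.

One's-complement addition (fold any carry out of bit 15 back into bit 0):
  0xE14A + 0xEDAB = 0x1CEF5 → wrap carry → 0xCEF6
  0xCEF6 + 0x5E18 = 0x12D0E → wrap carry → 0x2D0F
  0x2D0F + 0x35AB = 0x062BA
  0x62BA + 0xF102 = 0x153BC → wrap carry → 0x53BD
  0x53BD + 0xE291 = 0x1364E → wrap carry → 0x364F
  0x364F + 0xC087 = 0x0F6D6
One's-complement sum = 0xF6D6.
Checksum = ~0xF6D6 & 0xFFFF = 0x0929.

0929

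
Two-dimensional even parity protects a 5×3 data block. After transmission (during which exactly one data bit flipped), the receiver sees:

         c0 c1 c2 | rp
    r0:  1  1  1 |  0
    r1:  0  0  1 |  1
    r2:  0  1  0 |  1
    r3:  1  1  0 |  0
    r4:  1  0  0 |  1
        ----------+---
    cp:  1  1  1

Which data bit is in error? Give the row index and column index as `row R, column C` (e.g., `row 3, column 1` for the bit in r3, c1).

Recompute each row's even parity and compare to rp:
  r0: data parity 1, sent rp 0 → mismatch
  r1: data parity 1, sent rp 1 → ok
  r2: data parity 1, sent rp 1 → ok
  r3: data parity 0, sent rp 0 → ok
  r4: data parity 1, sent rp 1 → ok
Recompute each column's even parity and compare to cp:
  c0: data parity 1, sent cp 1 → ok
  c1: data parity 1, sent cp 1 → ok
  c2: data parity 0, sent cp 1 → mismatch
Exactly one row (r0) and one column (c2) fail → the flipped bit is at their intersection.

row 0, column 2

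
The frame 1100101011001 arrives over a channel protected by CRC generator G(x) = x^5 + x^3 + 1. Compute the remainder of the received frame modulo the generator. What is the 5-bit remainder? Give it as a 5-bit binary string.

00000

Modulo-2 division of 1100101011001 by 101001:
  pos 0: 110010 XOR 101001 = 011011
  pos 1: 110111 XOR 101001 = 011110
  pos 2: 111100 XOR 101001 = 010101
  pos 3: 101011 XOR 101001 = 000010
  pos 7: 101001 XOR 101001 = 000000
Remainder = 00000 (zero — the frame passes the CRC check).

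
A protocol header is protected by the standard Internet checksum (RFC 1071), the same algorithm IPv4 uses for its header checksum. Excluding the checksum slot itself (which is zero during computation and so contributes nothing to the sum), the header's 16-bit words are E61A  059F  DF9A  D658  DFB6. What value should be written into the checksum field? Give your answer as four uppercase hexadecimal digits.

One's-complement addition (fold any carry out of bit 15 back into bit 0):
  0xE61A + 0x059F = 0x0EBB9
  0xEBB9 + 0xDF9A = 0x1CB53 → wrap carry → 0xCB54
  0xCB54 + 0xD658 = 0x1A1AC → wrap carry → 0xA1AD
  0xA1AD + 0xDFB6 = 0x18163 → wrap carry → 0x8164
One's-complement sum = 0x8164.
Checksum = ~0x8164 & 0xFFFF = 0x7E9B.

7E9B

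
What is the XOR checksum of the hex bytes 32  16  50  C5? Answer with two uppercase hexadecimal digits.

XOR the bytes together:
  start with 0x32
  0x32 ⊕ 0x16 = 0x24
  0x24 ⊕ 0x50 = 0x74
  0x74 ⊕ 0xC5 = 0xB1

B1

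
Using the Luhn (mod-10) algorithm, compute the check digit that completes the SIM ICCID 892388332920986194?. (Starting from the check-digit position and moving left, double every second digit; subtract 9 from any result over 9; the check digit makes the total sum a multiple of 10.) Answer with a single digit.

Partial digits right→left: 4 9 1 6 8 9 0 2 9 2 3 3 8 8 3 2 9 8
Double every second digit counting from the check-digit position (so the 1st, 3rd, 5th, ... of the partial from the right).
  doubled (with −9 where >9): 8 2 7 0 9 6 7 6 9 → sum 54
  kept as-is: 9 6 9 2 2 3 8 2 8 → sum 49
Total = 54 + 49 = 103.
Check digit = (10 − (103 mod 10)) mod 10 = 7.

7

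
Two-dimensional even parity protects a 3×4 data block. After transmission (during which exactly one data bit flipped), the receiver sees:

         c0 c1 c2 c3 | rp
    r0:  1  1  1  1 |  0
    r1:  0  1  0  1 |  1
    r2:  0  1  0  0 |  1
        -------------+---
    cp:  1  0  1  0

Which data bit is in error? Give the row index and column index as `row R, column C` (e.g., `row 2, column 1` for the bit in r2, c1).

row 1, column 1

Recompute each row's even parity and compare to rp:
  r0: data parity 0, sent rp 0 → ok
  r1: data parity 0, sent rp 1 → mismatch
  r2: data parity 1, sent rp 1 → ok
Recompute each column's even parity and compare to cp:
  c0: data parity 1, sent cp 1 → ok
  c1: data parity 1, sent cp 0 → mismatch
  c2: data parity 1, sent cp 1 → ok
  c3: data parity 0, sent cp 0 → ok
Exactly one row (r1) and one column (c1) fail → the flipped bit is at their intersection.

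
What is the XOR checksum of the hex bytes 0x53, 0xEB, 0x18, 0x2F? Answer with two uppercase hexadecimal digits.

8F

XOR the bytes together:
  start with 0x53
  0x53 ⊕ 0xEB = 0xB8
  0xB8 ⊕ 0x18 = 0xA0
  0xA0 ⊕ 0x2F = 0x8F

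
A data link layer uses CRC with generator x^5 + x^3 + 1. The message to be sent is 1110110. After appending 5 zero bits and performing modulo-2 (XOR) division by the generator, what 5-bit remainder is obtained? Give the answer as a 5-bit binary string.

Append 5 zeros: 111011000000. Divide by 101001 (XOR where the leading bit is 1):
  pos 0: 111011 XOR 101001 = 010010
  pos 1: 100100 XOR 101001 = 001101
  pos 3: 110100 XOR 101001 = 011101
  pos 4: 111010 XOR 101001 = 010011
  pos 5: 100110 XOR 101001 = 001111
Remainder (last 5 bits) = 11110. This is the CRC / FCS.

11110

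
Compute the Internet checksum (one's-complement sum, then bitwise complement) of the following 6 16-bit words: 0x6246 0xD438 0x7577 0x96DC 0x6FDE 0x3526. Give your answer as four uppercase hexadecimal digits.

1828

One's-complement addition (fold any carry out of bit 15 back into bit 0):
  0x6246 + 0xD438 = 0x1367E → wrap carry → 0x367F
  0x367F + 0x7577 = 0x0ABF6
  0xABF6 + 0x96DC = 0x142D2 → wrap carry → 0x42D3
  0x42D3 + 0x6FDE = 0x0B2B1
  0xB2B1 + 0x3526 = 0x0E7D7
One's-complement sum = 0xE7D7.
Checksum = ~0xE7D7 & 0xFFFF = 0x1828.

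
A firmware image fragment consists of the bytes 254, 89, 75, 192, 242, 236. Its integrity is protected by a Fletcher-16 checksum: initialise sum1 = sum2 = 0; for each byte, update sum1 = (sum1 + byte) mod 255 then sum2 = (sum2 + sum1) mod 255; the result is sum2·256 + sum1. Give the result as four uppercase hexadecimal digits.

FA44

Running sums (mod 255):
  after byte 0 (254): sum1=254, sum2=254
  after byte 1 (89): sum1=88, sum2=87
  after byte 2 (75): sum1=163, sum2=250
  after byte 3 (192): sum1=100, sum2=95
  after byte 4 (242): sum1=87, sum2=182
  after byte 5 (236): sum1=68, sum2=250
Checksum = sum2·256 + sum1 = 250·256 + 68 = 64068 = 0xFA44.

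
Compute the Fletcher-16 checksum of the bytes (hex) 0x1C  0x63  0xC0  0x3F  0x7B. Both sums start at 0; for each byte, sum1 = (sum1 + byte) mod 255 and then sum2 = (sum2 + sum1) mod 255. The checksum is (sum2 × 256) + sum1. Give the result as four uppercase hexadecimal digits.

Running sums (mod 255):
  after byte 0 (0x1C): sum1=28, sum2=28
  after byte 1 (0x63): sum1=127, sum2=155
  after byte 2 (0xC0): sum1=64, sum2=219
  after byte 3 (0x3F): sum1=127, sum2=91
  after byte 4 (0x7B): sum1=250, sum2=86
Checksum = sum2·256 + sum1 = 86·256 + 250 = 22266 = 0x56FA.

56FA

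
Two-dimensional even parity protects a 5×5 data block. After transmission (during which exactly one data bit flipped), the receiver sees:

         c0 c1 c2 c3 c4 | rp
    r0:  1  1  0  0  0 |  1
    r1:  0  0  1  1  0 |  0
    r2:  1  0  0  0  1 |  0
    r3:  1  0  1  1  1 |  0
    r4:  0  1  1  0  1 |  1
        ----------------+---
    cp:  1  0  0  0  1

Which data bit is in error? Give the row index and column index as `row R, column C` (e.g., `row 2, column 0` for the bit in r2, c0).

Recompute each row's even parity and compare to rp:
  r0: data parity 0, sent rp 1 → mismatch
  r1: data parity 0, sent rp 0 → ok
  r2: data parity 0, sent rp 0 → ok
  r3: data parity 0, sent rp 0 → ok
  r4: data parity 1, sent rp 1 → ok
Recompute each column's even parity and compare to cp:
  c0: data parity 1, sent cp 1 → ok
  c1: data parity 0, sent cp 0 → ok
  c2: data parity 1, sent cp 0 → mismatch
  c3: data parity 0, sent cp 0 → ok
  c4: data parity 1, sent cp 1 → ok
Exactly one row (r0) and one column (c2) fail → the flipped bit is at their intersection.

row 0, column 2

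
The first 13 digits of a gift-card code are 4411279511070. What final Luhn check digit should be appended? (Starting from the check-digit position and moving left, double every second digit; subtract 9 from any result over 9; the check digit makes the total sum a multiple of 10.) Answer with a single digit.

0

Partial digits right→left: 0 7 0 1 1 5 9 7 2 1 1 4 4
Double every second digit counting from the check-digit position (so the 1st, 3rd, 5th, ... of the partial from the right).
  doubled (with −9 where >9): 0 0 2 9 4 2 8 → sum 25
  kept as-is: 7 1 5 7 1 4 → sum 25
Total = 25 + 25 = 50.
Check digit = (10 − (50 mod 10)) mod 10 = 0.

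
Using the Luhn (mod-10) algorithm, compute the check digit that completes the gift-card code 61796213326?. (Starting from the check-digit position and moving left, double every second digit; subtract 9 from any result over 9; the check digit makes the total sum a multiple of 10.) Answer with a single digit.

1

Partial digits right→left: 6 2 3 3 1 2 6 9 7 1 6
Double every second digit counting from the check-digit position (so the 1st, 3rd, 5th, ... of the partial from the right).
  doubled (with −9 where >9): 3 6 2 3 5 3 → sum 22
  kept as-is: 2 3 2 9 1 → sum 17
Total = 22 + 17 = 39.
Check digit = (10 − (39 mod 10)) mod 10 = 1.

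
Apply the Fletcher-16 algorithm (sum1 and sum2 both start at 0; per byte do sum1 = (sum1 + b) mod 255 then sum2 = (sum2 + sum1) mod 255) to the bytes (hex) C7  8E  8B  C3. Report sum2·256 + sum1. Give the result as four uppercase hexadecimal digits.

Running sums (mod 255):
  after byte 0 (C7): sum1=199, sum2=199
  after byte 1 (8E): sum1=86, sum2=30
  after byte 2 (8B): sum1=225, sum2=0
  after byte 3 (C3): sum1=165, sum2=165
Checksum = sum2·256 + sum1 = 165·256 + 165 = 42405 = 0xA5A5.

A5A5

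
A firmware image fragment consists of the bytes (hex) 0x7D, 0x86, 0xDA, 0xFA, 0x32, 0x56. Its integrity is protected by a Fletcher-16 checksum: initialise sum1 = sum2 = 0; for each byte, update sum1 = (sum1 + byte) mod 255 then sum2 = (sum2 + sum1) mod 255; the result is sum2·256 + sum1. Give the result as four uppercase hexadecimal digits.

A862

Running sums (mod 255):
  after byte 0 (0x7D): sum1=125, sum2=125
  after byte 1 (0x86): sum1=4, sum2=129
  after byte 2 (0xDA): sum1=222, sum2=96
  after byte 3 (0xFA): sum1=217, sum2=58
  after byte 4 (0x32): sum1=12, sum2=70
  after byte 5 (0x56): sum1=98, sum2=168
Checksum = sum2·256 + sum1 = 168·256 + 98 = 43106 = 0xA862.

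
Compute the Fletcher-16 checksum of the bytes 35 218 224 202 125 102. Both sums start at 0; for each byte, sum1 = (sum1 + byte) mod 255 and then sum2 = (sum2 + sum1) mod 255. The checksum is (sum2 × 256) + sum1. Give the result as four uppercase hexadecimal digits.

5E8D

Running sums (mod 255):
  after byte 0 (35): sum1=35, sum2=35
  after byte 1 (218): sum1=253, sum2=33
  after byte 2 (224): sum1=222, sum2=0
  after byte 3 (202): sum1=169, sum2=169
  after byte 4 (125): sum1=39, sum2=208
  after byte 5 (102): sum1=141, sum2=94
Checksum = sum2·256 + sum1 = 94·256 + 141 = 24205 = 0x5E8D.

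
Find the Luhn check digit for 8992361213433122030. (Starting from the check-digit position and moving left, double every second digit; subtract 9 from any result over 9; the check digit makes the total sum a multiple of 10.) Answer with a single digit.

5

Partial digits right→left: 0 3 0 2 2 1 3 3 4 3 1 2 1 6 3 2 9 9 8
Double every second digit counting from the check-digit position (so the 1st, 3rd, 5th, ... of the partial from the right).
  doubled (with −9 where >9): 0 0 4 6 8 2 2 6 9 7 → sum 44
  kept as-is: 3 2 1 3 3 2 6 2 9 → sum 31
Total = 44 + 31 = 75.
Check digit = (10 − (75 mod 10)) mod 10 = 5.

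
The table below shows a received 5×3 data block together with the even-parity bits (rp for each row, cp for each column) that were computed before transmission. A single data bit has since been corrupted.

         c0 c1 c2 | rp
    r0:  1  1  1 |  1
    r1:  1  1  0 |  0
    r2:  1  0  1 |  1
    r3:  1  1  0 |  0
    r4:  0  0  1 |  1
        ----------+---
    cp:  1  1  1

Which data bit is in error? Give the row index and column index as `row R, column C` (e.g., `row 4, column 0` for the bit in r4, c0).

Recompute each row's even parity and compare to rp:
  r0: data parity 1, sent rp 1 → ok
  r1: data parity 0, sent rp 0 → ok
  r2: data parity 0, sent rp 1 → mismatch
  r3: data parity 0, sent rp 0 → ok
  r4: data parity 1, sent rp 1 → ok
Recompute each column's even parity and compare to cp:
  c0: data parity 0, sent cp 1 → mismatch
  c1: data parity 1, sent cp 1 → ok
  c2: data parity 1, sent cp 1 → ok
Exactly one row (r2) and one column (c0) fail → the flipped bit is at their intersection.

row 2, column 0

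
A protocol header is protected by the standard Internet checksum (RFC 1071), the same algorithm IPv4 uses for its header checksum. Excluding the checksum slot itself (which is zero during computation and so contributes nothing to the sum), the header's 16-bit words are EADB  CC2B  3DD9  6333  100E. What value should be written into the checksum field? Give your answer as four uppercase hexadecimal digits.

One's-complement addition (fold any carry out of bit 15 back into bit 0):
  0xEADB + 0xCC2B = 0x1B706 → wrap carry → 0xB707
  0xB707 + 0x3DD9 = 0x0F4E0
  0xF4E0 + 0x6333 = 0x15813 → wrap carry → 0x5814
  0x5814 + 0x100E = 0x06822
One's-complement sum = 0x6822.
Checksum = ~0x6822 & 0xFFFF = 0x97DD.

97DD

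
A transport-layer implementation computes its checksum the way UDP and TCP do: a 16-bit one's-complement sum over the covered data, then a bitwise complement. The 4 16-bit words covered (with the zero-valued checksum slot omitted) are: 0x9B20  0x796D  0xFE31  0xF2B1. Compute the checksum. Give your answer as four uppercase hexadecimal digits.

One's-complement addition (fold any carry out of bit 15 back into bit 0):
  0x9B20 + 0x796D = 0x1148D → wrap carry → 0x148E
  0x148E + 0xFE31 = 0x112BF → wrap carry → 0x12C0
  0x12C0 + 0xF2B1 = 0x10571 → wrap carry → 0x0572
One's-complement sum = 0x0572.
Checksum = ~0x0572 & 0xFFFF = 0xFA8D.

FA8D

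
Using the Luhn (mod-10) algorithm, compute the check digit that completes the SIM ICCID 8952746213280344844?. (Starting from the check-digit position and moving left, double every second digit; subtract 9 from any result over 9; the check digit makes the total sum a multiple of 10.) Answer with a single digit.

Partial digits right→left: 4 4 8 4 4 3 0 8 2 3 1 2 6 4 7 2 5 9 8
Double every second digit counting from the check-digit position (so the 1st, 3rd, 5th, ... of the partial from the right).
  doubled (with −9 where >9): 8 7 8 0 4 2 3 5 1 7 → sum 45
  kept as-is: 4 4 3 8 3 2 4 2 9 → sum 39
Total = 45 + 39 = 84.
Check digit = (10 − (84 mod 10)) mod 10 = 6.

6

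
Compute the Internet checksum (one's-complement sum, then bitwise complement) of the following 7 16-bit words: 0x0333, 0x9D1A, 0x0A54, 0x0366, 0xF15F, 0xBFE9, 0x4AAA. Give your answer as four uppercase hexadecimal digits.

One's-complement addition (fold any carry out of bit 15 back into bit 0):
  0x0333 + 0x9D1A = 0x0A04D
  0xA04D + 0x0A54 = 0x0AAA1
  0xAAA1 + 0x0366 = 0x0AE07
  0xAE07 + 0xF15F = 0x19F66 → wrap carry → 0x9F67
  0x9F67 + 0xBFE9 = 0x15F50 → wrap carry → 0x5F51
  0x5F51 + 0x4AAA = 0x0A9FB
One's-complement sum = 0xA9FB.
Checksum = ~0xA9FB & 0xFFFF = 0x5604.

5604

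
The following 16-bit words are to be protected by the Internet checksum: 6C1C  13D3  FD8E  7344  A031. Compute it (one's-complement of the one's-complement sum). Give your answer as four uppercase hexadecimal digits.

One's-complement addition (fold any carry out of bit 15 back into bit 0):
  0x6C1C + 0x13D3 = 0x07FEF
  0x7FEF + 0xFD8E = 0x17D7D → wrap carry → 0x7D7E
  0x7D7E + 0x7344 = 0x0F0C2
  0xF0C2 + 0xA031 = 0x190F3 → wrap carry → 0x90F4
One's-complement sum = 0x90F4.
Checksum = ~0x90F4 & 0xFFFF = 0x6F0B.

6F0B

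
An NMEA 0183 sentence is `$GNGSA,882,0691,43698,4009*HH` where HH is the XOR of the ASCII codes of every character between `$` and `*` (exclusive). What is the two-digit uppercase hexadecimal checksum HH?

5D

XOR the ASCII codes of the payload characters:
  'G' = 0x47 → acc = 0x47
  'N' = 0x4E → acc = 0x09
  'G' = 0x47 → acc = 0x4E
  'S' = 0x53 → acc = 0x1D
  'A' = 0x41 → acc = 0x5C
  ',' = 0x2C → acc = 0x70
  '8' = 0x38 → acc = 0x48
  '8' = 0x38 → acc = 0x70
  '2' = 0x32 → acc = 0x42
  ',' = 0x2C → acc = 0x6E
  '0' = 0x30 → acc = 0x5E
  '6' = 0x36 → acc = 0x68
  '9' = 0x39 → acc = 0x51
  '1' = 0x31 → acc = 0x60
  ',' = 0x2C → acc = 0x4C
  '4' = 0x34 → acc = 0x78
  '3' = 0x33 → acc = 0x4B
  '6' = 0x36 → acc = 0x7D
  '9' = 0x39 → acc = 0x44
  '8' = 0x38 → acc = 0x7C
  ',' = 0x2C → acc = 0x50
  '4' = 0x34 → acc = 0x64
  '0' = 0x30 → acc = 0x54
  '0' = 0x30 → acc = 0x64
  '9' = 0x39 → acc = 0x5D
Checksum = 0x5D.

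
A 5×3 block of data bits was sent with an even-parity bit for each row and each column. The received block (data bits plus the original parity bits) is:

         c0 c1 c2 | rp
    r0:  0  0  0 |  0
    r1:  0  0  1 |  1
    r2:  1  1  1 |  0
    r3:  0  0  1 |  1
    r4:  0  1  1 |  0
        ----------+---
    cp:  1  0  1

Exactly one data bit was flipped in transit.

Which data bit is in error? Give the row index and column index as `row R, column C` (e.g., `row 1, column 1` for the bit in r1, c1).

Recompute each row's even parity and compare to rp:
  r0: data parity 0, sent rp 0 → ok
  r1: data parity 1, sent rp 1 → ok
  r2: data parity 1, sent rp 0 → mismatch
  r3: data parity 1, sent rp 1 → ok
  r4: data parity 0, sent rp 0 → ok
Recompute each column's even parity and compare to cp:
  c0: data parity 1, sent cp 1 → ok
  c1: data parity 0, sent cp 0 → ok
  c2: data parity 0, sent cp 1 → mismatch
Exactly one row (r2) and one column (c2) fail → the flipped bit is at their intersection.

row 2, column 2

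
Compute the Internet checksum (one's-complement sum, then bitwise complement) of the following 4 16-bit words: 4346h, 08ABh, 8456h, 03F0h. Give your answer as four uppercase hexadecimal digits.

One's-complement addition (fold any carry out of bit 15 back into bit 0):
  0x4346 + 0x08AB = 0x04BF1
  0x4BF1 + 0x8456 = 0x0D047
  0xD047 + 0x03F0 = 0x0D437
One's-complement sum = 0xD437.
Checksum = ~0xD437 & 0xFFFF = 0x2BC8.

2BC8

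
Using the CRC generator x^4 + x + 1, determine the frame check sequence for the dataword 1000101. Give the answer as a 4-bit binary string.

1000

Append 4 zeros: 10001010000. Divide by 10011 (XOR where the leading bit is 1):
  pos 0: 10001 XOR 10011 = 00010
  pos 3: 10010 XOR 10011 = 00001
Remainder (last 4 bits) = 1000. This is the CRC / FCS.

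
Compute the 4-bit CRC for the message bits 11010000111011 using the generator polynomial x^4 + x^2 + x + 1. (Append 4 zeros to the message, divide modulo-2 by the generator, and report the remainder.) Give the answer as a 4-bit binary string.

Append 4 zeros: 110100001110110000. Divide by 10111 (XOR where the leading bit is 1):
  pos 0: 11010 XOR 10111 = 01101
  pos 1: 11010 XOR 10111 = 01101
  pos 2: 11010 XOR 10111 = 01101
  pos 3: 11010 XOR 10111 = 01101
  pos 4: 11011 XOR 10111 = 01100
  pos 5: 11001 XOR 10111 = 01110
  pos 6: 11101 XOR 10111 = 01010
  pos 7: 10100 XOR 10111 = 00011
  pos 10: 11110 XOR 10111 = 01001
  pos 11: 10010 XOR 10111 = 00101
  pos 13: 10100 XOR 10111 = 00011
Remainder (last 4 bits) = 0011. This is the CRC / FCS.

0011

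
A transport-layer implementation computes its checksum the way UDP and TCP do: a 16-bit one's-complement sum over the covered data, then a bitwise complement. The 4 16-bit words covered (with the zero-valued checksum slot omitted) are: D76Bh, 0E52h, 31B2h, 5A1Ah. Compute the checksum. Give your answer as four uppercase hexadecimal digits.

One's-complement addition (fold any carry out of bit 15 back into bit 0):
  0xD76B + 0x0E52 = 0x0E5BD
  0xE5BD + 0x31B2 = 0x1176F → wrap carry → 0x1770
  0x1770 + 0x5A1A = 0x0718A
One's-complement sum = 0x718A.
Checksum = ~0x718A & 0xFFFF = 0x8E75.

8E75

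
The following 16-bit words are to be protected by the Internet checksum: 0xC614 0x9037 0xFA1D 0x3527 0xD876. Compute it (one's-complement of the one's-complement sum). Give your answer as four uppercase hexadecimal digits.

One's-complement addition (fold any carry out of bit 15 back into bit 0):
  0xC614 + 0x9037 = 0x1564B → wrap carry → 0x564C
  0x564C + 0xFA1D = 0x15069 → wrap carry → 0x506A
  0x506A + 0x3527 = 0x08591
  0x8591 + 0xD876 = 0x15E07 → wrap carry → 0x5E08
One's-complement sum = 0x5E08.
Checksum = ~0x5E08 & 0xFFFF = 0xA1F7.

A1F7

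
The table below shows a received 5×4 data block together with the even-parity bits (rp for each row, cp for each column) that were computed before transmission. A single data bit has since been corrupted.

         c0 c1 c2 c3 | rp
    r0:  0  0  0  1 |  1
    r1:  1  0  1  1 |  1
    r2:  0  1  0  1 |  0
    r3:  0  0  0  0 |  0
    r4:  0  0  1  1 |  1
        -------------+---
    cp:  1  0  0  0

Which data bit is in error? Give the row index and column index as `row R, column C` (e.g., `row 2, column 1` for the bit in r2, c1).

row 4, column 1

Recompute each row's even parity and compare to rp:
  r0: data parity 1, sent rp 1 → ok
  r1: data parity 1, sent rp 1 → ok
  r2: data parity 0, sent rp 0 → ok
  r3: data parity 0, sent rp 0 → ok
  r4: data parity 0, sent rp 1 → mismatch
Recompute each column's even parity and compare to cp:
  c0: data parity 1, sent cp 1 → ok
  c1: data parity 1, sent cp 0 → mismatch
  c2: data parity 0, sent cp 0 → ok
  c3: data parity 0, sent cp 0 → ok
Exactly one row (r4) and one column (c1) fail → the flipped bit is at their intersection.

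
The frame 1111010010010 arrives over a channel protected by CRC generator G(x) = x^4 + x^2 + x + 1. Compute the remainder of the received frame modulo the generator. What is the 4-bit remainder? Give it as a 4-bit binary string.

0001

Modulo-2 division of 1111010010010 by 10111:
  pos 0: 11110 XOR 10111 = 01001
  pos 1: 10011 XOR 10111 = 00100
  pos 3: 10000 XOR 10111 = 00111
  pos 5: 11110 XOR 10111 = 01001
  pos 6: 10010 XOR 10111 = 00101
  pos 8: 10110 XOR 10111 = 00001
Remainder = 0001 (nonzero — an error is detected).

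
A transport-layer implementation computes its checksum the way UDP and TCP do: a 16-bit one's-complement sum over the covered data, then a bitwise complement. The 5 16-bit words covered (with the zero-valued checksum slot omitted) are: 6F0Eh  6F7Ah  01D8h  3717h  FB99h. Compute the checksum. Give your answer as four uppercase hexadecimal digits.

One's-complement addition (fold any carry out of bit 15 back into bit 0):
  0x6F0E + 0x6F7A = 0x0DE88
  0xDE88 + 0x01D8 = 0x0E060
  0xE060 + 0x3717 = 0x11777 → wrap carry → 0x1778
  0x1778 + 0xFB99 = 0x11311 → wrap carry → 0x1312
One's-complement sum = 0x1312.
Checksum = ~0x1312 & 0xFFFF = 0xECED.

ECED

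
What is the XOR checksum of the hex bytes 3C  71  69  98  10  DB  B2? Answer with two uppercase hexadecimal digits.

C5

XOR the bytes together:
  start with 0x3C
  0x3C ⊕ 0x71 = 0x4D
  0x4D ⊕ 0x69 = 0x24
  0x24 ⊕ 0x98 = 0xBC
  0xBC ⊕ 0x10 = 0xAC
  0xAC ⊕ 0xDB = 0x77
  0x77 ⊕ 0xB2 = 0xC5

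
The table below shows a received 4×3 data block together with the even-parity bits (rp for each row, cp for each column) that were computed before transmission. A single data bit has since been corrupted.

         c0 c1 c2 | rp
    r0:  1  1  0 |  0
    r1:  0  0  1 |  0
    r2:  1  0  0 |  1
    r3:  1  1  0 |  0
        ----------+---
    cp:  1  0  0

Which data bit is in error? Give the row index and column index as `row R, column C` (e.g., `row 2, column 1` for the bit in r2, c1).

row 1, column 2

Recompute each row's even parity and compare to rp:
  r0: data parity 0, sent rp 0 → ok
  r1: data parity 1, sent rp 0 → mismatch
  r2: data parity 1, sent rp 1 → ok
  r3: data parity 0, sent rp 0 → ok
Recompute each column's even parity and compare to cp:
  c0: data parity 1, sent cp 1 → ok
  c1: data parity 0, sent cp 0 → ok
  c2: data parity 1, sent cp 0 → mismatch
Exactly one row (r1) and one column (c2) fail → the flipped bit is at their intersection.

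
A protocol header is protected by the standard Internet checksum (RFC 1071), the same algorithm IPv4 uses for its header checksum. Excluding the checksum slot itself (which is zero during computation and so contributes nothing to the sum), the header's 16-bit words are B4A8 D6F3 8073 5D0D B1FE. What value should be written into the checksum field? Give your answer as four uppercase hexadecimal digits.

E4E3

One's-complement addition (fold any carry out of bit 15 back into bit 0):
  0xB4A8 + 0xD6F3 = 0x18B9B → wrap carry → 0x8B9C
  0x8B9C + 0x8073 = 0x10C0F → wrap carry → 0x0C10
  0x0C10 + 0x5D0D = 0x0691D
  0x691D + 0xB1FE = 0x11B1B → wrap carry → 0x1B1C
One's-complement sum = 0x1B1C.
Checksum = ~0x1B1C & 0xFFFF = 0xE4E3.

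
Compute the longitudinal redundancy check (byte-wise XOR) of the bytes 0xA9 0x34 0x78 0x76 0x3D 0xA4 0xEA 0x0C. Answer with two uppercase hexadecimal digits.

EC

XOR the bytes together:
  start with 0xA9
  0xA9 ⊕ 0x34 = 0x9D
  0x9D ⊕ 0x78 = 0xE5
  0xE5 ⊕ 0x76 = 0x93
  0x93 ⊕ 0x3D = 0xAE
  0xAE ⊕ 0xA4 = 0x0A
  0x0A ⊕ 0xEA = 0xE0
  0xE0 ⊕ 0x0C = 0xEC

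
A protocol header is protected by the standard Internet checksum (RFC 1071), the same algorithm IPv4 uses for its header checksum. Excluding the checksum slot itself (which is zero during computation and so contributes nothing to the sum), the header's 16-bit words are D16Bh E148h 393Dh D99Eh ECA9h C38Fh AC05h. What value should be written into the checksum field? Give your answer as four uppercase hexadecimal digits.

DE2F

One's-complement addition (fold any carry out of bit 15 back into bit 0):
  0xD16B + 0xE148 = 0x1B2B3 → wrap carry → 0xB2B4
  0xB2B4 + 0x393D = 0x0EBF1
  0xEBF1 + 0xD99E = 0x1C58F → wrap carry → 0xC590
  0xC590 + 0xECA9 = 0x1B239 → wrap carry → 0xB23A
  0xB23A + 0xC38F = 0x175C9 → wrap carry → 0x75CA
  0x75CA + 0xAC05 = 0x121CF → wrap carry → 0x21D0
One's-complement sum = 0x21D0.
Checksum = ~0x21D0 & 0xFFFF = 0xDE2F.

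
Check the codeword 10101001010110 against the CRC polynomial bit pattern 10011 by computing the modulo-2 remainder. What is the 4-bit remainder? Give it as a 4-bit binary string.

0000

Modulo-2 division of 10101001010110 by 10011:
  pos 0: 10101 XOR 10011 = 00110
  pos 2: 11000 XOR 10011 = 01011
  pos 3: 10111 XOR 10011 = 00100
  pos 5: 10001 XOR 10011 = 00010
  pos 8: 10011 XOR 10011 = 00000
Remainder = 0000 (zero — the frame passes the CRC check).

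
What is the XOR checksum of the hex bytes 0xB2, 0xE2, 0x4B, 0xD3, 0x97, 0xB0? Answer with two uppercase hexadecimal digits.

XOR the bytes together:
  start with 0xB2
  0xB2 ⊕ 0xE2 = 0x50
  0x50 ⊕ 0x4B = 0x1B
  0x1B ⊕ 0xD3 = 0xC8
  0xC8 ⊕ 0x97 = 0x5F
  0x5F ⊕ 0xB0 = 0xEF

EF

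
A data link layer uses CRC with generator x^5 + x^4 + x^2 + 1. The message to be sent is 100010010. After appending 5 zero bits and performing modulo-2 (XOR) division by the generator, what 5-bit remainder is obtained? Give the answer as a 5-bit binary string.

01011

Append 5 zeros: 10001001000000. Divide by 110101 (XOR where the leading bit is 1):
  pos 0: 100010 XOR 110101 = 010111
  pos 1: 101110 XOR 110101 = 011011
  pos 2: 110111 XOR 110101 = 000010
  pos 6: 100000 XOR 110101 = 010101
  pos 7: 101010 XOR 110101 = 011111
  pos 8: 111110 XOR 110101 = 001011
Remainder (last 5 bits) = 01011. This is the CRC / FCS.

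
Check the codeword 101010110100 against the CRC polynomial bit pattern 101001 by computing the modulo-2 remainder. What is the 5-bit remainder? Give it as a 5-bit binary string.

00010

Modulo-2 division of 101010110100 by 101001:
  pos 0: 101010 XOR 101001 = 000011
  pos 4: 111101 XOR 101001 = 010100
  pos 5: 101000 XOR 101001 = 000001
Remainder = 00010 (nonzero — an error is detected).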